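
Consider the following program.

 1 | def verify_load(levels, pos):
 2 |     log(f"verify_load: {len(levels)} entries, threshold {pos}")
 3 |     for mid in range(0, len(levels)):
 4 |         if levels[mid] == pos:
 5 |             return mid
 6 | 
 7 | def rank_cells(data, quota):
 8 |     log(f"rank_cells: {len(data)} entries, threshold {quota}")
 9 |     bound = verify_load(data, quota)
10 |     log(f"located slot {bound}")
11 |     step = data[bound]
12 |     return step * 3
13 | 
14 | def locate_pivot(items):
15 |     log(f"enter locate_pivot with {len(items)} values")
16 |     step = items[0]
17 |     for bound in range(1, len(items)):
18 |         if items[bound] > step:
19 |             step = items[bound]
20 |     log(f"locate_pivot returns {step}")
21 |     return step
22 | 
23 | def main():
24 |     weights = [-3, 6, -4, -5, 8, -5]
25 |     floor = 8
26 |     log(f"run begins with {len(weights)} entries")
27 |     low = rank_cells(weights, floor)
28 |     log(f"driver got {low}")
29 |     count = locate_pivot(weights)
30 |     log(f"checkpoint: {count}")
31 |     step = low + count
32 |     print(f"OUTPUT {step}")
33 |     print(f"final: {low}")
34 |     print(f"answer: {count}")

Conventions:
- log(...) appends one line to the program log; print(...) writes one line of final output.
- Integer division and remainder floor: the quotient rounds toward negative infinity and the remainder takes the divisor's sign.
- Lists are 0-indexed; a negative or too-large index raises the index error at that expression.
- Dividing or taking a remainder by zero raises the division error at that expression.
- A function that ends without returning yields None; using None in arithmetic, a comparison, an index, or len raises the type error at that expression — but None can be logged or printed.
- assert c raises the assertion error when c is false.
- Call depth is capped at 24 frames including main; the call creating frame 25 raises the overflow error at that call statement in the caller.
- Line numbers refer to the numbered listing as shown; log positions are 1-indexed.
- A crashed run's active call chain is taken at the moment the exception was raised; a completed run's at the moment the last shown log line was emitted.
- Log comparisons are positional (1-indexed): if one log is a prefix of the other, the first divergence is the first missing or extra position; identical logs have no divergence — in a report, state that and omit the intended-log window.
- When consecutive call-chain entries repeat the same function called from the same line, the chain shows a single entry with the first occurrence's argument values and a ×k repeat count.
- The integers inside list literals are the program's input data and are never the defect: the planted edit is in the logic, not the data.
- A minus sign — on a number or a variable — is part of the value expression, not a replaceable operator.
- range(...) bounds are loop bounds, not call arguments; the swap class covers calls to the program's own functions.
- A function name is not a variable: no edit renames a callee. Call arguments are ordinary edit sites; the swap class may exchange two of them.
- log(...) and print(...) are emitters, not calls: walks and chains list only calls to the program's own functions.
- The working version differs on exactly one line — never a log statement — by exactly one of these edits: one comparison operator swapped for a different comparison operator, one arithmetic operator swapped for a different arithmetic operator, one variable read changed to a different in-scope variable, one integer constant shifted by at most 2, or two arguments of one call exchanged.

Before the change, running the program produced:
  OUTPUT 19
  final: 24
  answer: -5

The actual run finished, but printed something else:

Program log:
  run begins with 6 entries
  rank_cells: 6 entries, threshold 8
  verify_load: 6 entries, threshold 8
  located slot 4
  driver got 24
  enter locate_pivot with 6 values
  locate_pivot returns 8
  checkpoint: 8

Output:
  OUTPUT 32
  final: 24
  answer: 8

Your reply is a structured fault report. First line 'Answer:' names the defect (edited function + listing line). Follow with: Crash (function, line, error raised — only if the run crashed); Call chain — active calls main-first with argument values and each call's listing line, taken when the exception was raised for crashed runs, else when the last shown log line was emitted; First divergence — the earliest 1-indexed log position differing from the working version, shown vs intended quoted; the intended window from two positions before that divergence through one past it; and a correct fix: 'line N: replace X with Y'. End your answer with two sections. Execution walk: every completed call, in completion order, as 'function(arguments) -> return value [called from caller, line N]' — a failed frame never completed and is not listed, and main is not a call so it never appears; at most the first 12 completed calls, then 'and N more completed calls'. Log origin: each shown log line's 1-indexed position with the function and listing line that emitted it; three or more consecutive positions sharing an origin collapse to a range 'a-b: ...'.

Answer: the defect is in locate_pivot at line 18.
The tell: Everything matches until log position 7, which reads 'locate_pivot returns 8' in place of 'locate_pivot returns -5'.
Call chain: main.
First divergence: at position 7 the run shows 'locate_pivot returns 8' where the working version logs 'locate_pivot returns -5'.
Intended log window:
  5: driver got 24
  6: enter locate_pivot with 6 values
  7: locate_pivot returns -5
  8: checkpoint: -5
Execution walk:
  verify_load([-3, 6, -4, -5, 8, -5], 8) -> 4  [called from rank_cells, line 9]
  rank_cells([-3, 6, -4, -5, 8, -5], 8) -> 24  [called from main, line 27]
  locate_pivot([-3, 6, -4, -5, 8, -5]) -> 8  [called from main, line 29]
Log line origins:
  1: from main, line 26
  2: from rank_cells, line 8
  3: from verify_load, line 2
  4: from rank_cells, line 10
  5: from main, line 28
  6: from locate_pivot, line 15
  7: from locate_pivot, line 20
  8: from main, line 30
A correct fix: line 18: replace `>` with `<`.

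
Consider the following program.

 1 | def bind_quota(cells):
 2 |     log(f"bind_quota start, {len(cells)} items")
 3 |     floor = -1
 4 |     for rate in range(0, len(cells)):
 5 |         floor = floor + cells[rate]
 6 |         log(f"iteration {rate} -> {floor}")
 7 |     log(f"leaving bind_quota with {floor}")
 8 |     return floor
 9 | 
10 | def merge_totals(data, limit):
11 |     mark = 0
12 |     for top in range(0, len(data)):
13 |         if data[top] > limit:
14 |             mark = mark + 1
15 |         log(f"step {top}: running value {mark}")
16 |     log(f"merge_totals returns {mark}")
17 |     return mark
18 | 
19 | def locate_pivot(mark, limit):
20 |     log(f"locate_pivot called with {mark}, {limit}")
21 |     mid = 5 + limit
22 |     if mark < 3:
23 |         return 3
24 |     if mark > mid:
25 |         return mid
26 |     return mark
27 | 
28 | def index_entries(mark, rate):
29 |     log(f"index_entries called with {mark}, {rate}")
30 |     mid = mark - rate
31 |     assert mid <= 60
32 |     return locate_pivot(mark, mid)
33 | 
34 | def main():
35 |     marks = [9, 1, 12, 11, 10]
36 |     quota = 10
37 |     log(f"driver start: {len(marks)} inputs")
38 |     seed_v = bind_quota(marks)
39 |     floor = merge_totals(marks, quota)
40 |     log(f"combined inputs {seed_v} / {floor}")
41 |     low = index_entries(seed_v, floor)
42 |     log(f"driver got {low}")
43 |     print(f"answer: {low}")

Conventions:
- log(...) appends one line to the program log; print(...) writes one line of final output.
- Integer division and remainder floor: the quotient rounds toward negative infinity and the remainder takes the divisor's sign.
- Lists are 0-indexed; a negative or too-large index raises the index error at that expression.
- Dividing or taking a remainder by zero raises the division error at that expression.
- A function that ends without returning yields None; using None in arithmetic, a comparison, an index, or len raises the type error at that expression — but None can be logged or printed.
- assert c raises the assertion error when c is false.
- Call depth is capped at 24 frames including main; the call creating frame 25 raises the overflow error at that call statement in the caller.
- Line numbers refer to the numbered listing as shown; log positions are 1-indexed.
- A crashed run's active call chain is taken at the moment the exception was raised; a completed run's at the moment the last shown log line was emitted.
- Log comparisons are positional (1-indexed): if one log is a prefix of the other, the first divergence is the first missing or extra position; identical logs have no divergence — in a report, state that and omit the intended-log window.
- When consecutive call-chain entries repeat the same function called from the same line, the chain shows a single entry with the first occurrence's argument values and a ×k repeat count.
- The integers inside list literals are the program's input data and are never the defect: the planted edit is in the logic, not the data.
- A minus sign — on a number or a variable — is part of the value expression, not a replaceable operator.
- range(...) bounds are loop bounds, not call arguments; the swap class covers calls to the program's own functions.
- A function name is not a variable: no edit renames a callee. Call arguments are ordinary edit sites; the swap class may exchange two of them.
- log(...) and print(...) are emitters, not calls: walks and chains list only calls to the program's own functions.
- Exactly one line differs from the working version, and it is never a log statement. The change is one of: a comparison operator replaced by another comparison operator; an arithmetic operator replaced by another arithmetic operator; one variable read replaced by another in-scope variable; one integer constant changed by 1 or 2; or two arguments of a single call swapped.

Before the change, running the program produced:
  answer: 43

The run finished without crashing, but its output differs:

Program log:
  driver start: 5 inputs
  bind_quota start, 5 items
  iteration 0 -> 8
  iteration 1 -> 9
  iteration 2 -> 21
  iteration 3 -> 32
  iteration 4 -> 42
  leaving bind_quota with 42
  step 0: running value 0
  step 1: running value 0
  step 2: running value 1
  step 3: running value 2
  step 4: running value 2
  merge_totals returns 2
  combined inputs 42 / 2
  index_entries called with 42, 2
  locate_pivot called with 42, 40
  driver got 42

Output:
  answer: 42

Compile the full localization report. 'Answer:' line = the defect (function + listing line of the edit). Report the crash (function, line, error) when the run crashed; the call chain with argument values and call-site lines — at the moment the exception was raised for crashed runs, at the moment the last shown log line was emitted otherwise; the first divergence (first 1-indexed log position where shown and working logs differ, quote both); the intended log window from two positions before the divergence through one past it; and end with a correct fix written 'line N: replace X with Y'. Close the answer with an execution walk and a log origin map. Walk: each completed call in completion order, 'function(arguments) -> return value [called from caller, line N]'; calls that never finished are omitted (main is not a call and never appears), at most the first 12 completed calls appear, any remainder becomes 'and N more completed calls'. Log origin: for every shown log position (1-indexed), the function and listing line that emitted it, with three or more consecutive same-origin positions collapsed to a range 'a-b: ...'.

Answer: the defect is in bind_quota at line 3.
Key observation: Position 3 is the first bad log line: 'iteration 0 -> 8' should read 'iteration 0 -> 9'.
Call chain: main.
First divergence: position 3 — the shown line 'iteration 0 -> 8' should read 'iteration 0 -> 9'.
Intended log window:
  1: driver start: 5 inputs
  2: bind_quota start, 5 items
  3: iteration 0 -> 9
  4: iteration 1 -> 10
Execution walk:
  bind_quota([9, 1, 12, 11, 10]) -> 42  [called from main, line 38]
  merge_totals([9, 1, 12, 11, 10], 10) -> 2  [called from main, line 39]
  locate_pivot(42, 40) -> 42  [called from index_entries, line 32]
  index_entries(42, 2) -> 42  [called from main, line 41]
Log origin:
  1: emitted by main (line 37)
  2: emitted by bind_quota (line 2)
  3-7: emitted by bind_quota (line 6)
  8: emitted by bind_quota (line 7)
  9-13: emitted by merge_totals (line 15)
  14: emitted by merge_totals (line 16)
  15: emitted by main (line 40)
  16: emitted by index_entries (line 29)
  17: emitted by locate_pivot (line 20)
  18: emitted by main (line 42)
A correct fix: line 3: replace `-1` with `0`.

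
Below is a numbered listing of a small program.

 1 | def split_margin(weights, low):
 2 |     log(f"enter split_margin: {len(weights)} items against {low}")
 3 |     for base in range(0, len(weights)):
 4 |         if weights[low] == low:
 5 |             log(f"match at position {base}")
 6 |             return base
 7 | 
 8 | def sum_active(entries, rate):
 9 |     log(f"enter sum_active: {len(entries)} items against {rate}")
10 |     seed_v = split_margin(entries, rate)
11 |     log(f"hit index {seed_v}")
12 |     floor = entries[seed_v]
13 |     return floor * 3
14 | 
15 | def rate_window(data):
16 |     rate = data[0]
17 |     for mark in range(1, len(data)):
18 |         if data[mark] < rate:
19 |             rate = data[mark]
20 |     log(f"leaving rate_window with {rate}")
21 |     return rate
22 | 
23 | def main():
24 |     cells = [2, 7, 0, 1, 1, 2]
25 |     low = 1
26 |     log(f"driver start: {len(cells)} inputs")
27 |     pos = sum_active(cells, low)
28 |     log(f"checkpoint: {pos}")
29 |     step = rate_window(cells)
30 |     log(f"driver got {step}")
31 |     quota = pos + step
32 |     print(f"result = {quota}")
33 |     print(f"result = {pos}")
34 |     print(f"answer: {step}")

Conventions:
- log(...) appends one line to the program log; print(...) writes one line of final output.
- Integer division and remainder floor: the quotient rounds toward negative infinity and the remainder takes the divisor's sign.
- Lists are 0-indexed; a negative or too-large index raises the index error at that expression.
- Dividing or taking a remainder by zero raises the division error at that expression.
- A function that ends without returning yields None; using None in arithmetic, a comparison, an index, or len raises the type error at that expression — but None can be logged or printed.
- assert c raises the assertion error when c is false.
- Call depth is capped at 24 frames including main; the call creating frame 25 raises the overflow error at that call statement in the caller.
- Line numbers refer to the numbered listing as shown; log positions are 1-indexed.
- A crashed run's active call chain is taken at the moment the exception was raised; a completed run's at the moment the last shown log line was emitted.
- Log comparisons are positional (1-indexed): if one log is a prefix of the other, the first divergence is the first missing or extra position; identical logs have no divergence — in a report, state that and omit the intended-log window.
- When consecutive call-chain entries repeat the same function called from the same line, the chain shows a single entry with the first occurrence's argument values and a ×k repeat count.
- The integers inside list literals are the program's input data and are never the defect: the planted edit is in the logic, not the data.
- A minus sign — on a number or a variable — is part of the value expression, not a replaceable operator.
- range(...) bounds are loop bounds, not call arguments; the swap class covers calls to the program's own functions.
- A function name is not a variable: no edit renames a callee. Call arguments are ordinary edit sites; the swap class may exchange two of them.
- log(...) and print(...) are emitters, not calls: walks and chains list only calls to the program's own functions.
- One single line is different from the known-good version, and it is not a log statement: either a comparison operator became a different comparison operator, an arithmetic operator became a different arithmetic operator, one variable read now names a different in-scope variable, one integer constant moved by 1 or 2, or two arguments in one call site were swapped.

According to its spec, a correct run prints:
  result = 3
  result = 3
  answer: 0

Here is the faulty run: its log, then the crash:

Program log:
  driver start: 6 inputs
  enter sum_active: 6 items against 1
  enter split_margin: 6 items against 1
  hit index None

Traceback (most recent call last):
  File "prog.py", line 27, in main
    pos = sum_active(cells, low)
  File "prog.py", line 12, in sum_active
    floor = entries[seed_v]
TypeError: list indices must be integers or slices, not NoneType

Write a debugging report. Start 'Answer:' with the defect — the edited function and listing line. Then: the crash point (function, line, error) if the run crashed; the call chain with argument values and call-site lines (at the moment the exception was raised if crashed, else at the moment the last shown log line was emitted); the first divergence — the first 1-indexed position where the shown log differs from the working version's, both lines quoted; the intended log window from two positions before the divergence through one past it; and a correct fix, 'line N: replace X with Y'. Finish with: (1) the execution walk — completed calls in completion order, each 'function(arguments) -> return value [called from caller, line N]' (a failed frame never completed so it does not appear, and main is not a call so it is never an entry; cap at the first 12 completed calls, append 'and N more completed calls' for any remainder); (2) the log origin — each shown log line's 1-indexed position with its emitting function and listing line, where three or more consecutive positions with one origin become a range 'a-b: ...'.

Answer: the defect is in split_margin at line 4.
Core observation: Log line 4 is where behavior first shows: 'hit index None' appears instead of 'match at position 3'.
Crash: sum_active, line 12, TypeError.
Call chain: main -> sum_active([2, 7, 0, 1, 1, 2], 1) (called at line 27).
First divergence: position 4; shown 'hit index None' vs intended 'match at position 3'.
Intended log window:
  2: enter sum_active: 6 items against 1
  3: enter split_margin: 6 items against 1
  4: match at position 3
  5: hit index 3
Execution walk:
  split_margin([2, 7, 0, 1, 1, 2], 1) -> None  [called from sum_active, line 10]
Log line origins:
  1: from main, line 26
  2: from sum_active, line 9
  3: from split_margin, line 2
  4: from sum_active, line 11
A correct fix: line 4: replace `weights[low]` with `weights[base]`.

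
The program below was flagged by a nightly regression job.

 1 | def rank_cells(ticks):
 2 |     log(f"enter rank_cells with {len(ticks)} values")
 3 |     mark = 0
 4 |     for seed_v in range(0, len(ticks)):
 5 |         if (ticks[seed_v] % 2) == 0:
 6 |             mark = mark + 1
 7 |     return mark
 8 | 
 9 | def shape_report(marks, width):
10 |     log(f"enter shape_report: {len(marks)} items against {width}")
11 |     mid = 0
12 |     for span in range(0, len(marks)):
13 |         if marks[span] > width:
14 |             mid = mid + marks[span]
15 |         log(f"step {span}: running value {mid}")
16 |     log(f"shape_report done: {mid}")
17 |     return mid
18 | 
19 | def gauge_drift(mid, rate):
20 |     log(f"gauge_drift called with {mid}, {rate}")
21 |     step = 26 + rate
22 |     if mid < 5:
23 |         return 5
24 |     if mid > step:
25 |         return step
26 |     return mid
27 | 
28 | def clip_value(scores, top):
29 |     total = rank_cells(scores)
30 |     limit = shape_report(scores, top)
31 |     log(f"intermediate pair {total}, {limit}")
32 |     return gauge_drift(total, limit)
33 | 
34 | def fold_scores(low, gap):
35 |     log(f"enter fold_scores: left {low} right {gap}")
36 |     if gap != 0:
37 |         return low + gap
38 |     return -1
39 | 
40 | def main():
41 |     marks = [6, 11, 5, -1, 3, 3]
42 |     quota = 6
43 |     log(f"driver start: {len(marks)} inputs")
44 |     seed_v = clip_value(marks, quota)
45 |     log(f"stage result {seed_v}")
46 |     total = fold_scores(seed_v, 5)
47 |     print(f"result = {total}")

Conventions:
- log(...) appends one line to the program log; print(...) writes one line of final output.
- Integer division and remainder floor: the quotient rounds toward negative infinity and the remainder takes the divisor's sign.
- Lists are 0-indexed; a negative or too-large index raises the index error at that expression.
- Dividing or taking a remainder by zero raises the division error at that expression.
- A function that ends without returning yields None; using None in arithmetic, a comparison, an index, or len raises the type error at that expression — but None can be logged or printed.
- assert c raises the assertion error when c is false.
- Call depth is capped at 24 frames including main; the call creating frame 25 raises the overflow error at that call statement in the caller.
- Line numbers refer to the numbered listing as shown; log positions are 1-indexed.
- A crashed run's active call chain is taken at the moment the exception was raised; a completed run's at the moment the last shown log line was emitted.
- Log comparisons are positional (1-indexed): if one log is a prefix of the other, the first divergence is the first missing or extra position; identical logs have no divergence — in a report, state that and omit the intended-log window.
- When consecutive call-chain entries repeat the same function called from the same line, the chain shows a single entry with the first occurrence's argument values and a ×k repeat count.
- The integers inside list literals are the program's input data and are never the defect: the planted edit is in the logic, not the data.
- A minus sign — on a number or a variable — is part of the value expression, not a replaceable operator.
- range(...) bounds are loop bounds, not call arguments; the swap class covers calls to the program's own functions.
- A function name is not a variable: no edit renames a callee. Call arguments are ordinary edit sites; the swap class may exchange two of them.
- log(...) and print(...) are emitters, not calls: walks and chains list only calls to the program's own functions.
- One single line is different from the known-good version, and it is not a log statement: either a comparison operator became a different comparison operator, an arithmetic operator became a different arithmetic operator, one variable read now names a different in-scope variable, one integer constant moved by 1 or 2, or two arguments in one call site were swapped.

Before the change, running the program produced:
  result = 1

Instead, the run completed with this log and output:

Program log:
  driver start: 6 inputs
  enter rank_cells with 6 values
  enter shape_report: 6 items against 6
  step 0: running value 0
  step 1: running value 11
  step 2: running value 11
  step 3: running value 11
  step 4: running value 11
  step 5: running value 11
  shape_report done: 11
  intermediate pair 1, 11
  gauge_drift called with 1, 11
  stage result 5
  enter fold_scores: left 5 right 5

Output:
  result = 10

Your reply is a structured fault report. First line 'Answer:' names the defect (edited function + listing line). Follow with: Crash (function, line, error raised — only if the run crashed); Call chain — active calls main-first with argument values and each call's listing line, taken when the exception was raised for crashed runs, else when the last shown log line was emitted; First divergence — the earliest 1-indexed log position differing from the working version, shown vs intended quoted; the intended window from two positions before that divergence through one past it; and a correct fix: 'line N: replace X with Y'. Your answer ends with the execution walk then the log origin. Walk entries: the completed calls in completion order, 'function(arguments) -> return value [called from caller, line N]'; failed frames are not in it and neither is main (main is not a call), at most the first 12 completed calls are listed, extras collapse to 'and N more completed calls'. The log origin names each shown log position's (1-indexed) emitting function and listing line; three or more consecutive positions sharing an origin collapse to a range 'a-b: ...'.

Answer: the defect is in fold_scores at line 37.
Key fact: No log line changed; the fault shows up purely in the output.
Call chain: main -> fold_scores(5, 5) (called at line 46).
First divergence: there is none — every log position agrees.
Execution walk:
  rank_cells([6, 11, 5, -1, 3, 3]) -> 1  [called from clip_value, line 29]
  shape_report([6, 11, 5, -1, 3, 3], 6) -> 11  [called from clip_value, line 30]
  gauge_drift(1, 11) -> 5  [called from clip_value, line 32]
  clip_value([6, 11, 5, -1, 3, 3], 6) -> 5  [called from main, line 44]
  fold_scores(5, 5) -> 10  [called from main, line 46]
Log line origins:
  1 — main, line 43
  2 — rank_cells, line 2
  3 — shape_report, line 10
  4-9 — shape_report, line 15
  10 — shape_report, line 16
  11 — clip_value, line 31
  12 — gauge_drift, line 20
  13 — main, line 45
  14 — fold_scores, line 35
A correct fix: line 37: replace `+` with `//`.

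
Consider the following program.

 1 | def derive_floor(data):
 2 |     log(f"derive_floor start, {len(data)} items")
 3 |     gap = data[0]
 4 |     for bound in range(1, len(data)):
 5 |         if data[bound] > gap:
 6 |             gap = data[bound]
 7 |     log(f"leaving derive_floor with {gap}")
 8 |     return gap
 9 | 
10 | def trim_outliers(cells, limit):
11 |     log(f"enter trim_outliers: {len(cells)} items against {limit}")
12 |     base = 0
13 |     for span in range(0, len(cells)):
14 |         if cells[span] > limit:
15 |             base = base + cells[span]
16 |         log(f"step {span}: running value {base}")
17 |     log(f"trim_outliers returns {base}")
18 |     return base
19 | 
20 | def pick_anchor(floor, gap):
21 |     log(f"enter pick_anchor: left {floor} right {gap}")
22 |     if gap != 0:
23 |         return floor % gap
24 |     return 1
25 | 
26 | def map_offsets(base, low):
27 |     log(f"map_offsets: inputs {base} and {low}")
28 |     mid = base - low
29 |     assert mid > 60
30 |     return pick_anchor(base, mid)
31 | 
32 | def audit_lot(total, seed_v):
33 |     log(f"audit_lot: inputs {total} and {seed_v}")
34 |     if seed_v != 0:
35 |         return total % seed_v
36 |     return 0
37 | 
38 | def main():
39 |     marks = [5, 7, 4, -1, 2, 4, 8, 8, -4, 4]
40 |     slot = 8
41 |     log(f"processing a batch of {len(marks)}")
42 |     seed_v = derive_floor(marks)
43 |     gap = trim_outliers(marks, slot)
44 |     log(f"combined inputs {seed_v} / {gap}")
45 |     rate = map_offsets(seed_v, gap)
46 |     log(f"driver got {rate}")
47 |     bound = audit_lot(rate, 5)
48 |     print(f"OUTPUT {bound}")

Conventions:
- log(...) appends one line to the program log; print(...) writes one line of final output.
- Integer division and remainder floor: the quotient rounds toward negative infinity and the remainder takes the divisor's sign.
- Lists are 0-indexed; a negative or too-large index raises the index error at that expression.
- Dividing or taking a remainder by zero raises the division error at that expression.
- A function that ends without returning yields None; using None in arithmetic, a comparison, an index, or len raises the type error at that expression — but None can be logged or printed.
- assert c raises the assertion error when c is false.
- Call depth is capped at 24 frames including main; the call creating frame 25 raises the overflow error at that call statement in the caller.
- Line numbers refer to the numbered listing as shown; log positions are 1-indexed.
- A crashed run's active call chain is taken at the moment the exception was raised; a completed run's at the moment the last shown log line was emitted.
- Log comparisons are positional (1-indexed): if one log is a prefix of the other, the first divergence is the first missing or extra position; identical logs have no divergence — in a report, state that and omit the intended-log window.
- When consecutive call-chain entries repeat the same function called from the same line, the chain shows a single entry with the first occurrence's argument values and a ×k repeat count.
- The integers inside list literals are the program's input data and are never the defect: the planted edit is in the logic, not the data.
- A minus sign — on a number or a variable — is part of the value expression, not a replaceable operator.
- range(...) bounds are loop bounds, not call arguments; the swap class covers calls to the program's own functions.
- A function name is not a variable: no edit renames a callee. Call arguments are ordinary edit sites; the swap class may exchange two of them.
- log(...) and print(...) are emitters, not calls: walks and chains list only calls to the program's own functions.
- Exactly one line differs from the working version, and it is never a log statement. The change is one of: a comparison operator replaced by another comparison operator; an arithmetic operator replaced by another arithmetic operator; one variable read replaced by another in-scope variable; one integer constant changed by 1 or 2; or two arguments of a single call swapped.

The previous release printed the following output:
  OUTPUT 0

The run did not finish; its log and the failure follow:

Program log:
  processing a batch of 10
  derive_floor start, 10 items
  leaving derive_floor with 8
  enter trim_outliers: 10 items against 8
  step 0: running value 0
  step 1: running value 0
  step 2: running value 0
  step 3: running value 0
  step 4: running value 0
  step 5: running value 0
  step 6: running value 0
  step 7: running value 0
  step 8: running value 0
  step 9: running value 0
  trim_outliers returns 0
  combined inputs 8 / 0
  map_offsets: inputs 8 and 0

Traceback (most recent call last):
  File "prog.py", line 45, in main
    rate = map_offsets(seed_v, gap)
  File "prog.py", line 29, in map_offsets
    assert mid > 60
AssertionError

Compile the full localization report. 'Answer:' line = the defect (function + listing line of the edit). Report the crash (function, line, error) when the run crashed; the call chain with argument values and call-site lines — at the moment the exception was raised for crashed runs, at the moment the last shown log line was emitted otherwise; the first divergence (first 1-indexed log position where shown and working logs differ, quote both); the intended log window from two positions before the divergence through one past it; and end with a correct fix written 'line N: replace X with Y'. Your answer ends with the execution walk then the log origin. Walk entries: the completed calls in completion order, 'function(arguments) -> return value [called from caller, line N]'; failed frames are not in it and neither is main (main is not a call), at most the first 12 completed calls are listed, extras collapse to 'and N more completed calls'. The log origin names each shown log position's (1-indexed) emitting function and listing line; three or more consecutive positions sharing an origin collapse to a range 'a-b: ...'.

Answer: the defect is in map_offsets at line 29.
Core observation: A complete run would log 'enter pick_anchor: left 8 right 8' next, but this one stopped at 17 lines.
Crash: map_offsets, line 29, AssertionError.
Call chain: main -> map_offsets(8, 0) (called at line 45).
First divergence: position 18 — the faulty run's log ends after 17 lines; the working version continues with 'enter pick_anchor: left 8 right 8'.
Intended log window:
  16: combined inputs 8 / 0
  17: map_offsets: inputs 8 and 0
  18: enter pick_anchor: left 8 right 8
  19: driver got 0
Execution walk:
  derive_floor([5, 7, 4, -1, 2, 4, 8, 8, -4, 4]) -> 8  [called from main, line 42]
  trim_outliers([5, 7, 4, -1, 2, 4, 8, 8, -4, 4], 8) -> 0  [called from main, line 43]
Log line origins:
  1 — main, line 41
  2 — derive_floor, line 2
  3 — derive_floor, line 7
  4 — trim_outliers, line 11
  5-14 — trim_outliers, line 16
  15 — trim_outliers, line 17
  16 — main, line 44
  17 — map_offsets, line 27
A correct fix: line 29: replace `>` with `<=`.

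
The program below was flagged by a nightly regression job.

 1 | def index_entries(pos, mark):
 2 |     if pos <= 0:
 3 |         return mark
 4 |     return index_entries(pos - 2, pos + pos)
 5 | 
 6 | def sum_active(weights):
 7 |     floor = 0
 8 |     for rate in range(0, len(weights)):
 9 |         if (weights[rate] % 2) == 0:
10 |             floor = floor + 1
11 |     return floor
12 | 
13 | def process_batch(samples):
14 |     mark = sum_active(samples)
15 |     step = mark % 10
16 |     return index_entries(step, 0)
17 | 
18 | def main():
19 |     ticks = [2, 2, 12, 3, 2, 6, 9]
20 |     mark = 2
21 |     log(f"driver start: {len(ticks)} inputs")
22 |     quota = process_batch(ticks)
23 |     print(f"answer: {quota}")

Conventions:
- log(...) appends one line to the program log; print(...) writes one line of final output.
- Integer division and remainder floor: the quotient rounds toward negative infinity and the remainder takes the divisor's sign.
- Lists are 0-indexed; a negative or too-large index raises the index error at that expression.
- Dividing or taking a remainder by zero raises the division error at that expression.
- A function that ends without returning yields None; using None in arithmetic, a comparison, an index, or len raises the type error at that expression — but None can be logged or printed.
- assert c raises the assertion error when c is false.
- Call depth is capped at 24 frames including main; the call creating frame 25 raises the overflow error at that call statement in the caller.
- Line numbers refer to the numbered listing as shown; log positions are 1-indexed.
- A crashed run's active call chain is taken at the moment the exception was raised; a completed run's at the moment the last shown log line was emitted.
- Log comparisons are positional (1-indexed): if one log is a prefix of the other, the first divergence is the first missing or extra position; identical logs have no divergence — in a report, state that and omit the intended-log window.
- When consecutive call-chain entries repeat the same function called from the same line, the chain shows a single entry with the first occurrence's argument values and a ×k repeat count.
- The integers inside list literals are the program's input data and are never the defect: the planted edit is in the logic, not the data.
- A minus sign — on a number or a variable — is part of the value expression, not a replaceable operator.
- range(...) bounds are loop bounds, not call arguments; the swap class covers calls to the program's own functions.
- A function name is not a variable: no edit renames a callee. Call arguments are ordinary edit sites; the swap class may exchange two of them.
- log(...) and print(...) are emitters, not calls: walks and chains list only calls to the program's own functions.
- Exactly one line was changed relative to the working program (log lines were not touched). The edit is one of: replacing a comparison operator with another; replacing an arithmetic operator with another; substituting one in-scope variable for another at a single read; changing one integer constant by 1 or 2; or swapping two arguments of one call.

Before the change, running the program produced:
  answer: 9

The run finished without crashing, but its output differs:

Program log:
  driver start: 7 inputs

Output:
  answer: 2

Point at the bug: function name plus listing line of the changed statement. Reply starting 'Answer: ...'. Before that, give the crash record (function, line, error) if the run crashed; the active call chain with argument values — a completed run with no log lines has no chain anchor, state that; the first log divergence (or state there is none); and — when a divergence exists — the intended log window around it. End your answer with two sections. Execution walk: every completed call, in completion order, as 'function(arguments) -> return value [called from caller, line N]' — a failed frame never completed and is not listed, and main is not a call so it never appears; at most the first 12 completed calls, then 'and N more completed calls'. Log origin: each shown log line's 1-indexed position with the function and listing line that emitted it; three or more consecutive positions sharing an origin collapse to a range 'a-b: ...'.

Answer: the defect is in index_entries at line 4.
Key observation: The two runs log identically and part ways only at the printed values.
Call chain: main.
First divergence: none — the logs agree in full.
Execution walk:
  sum_active([2, 2, 12, 3, 2, 6, 9]) -> 5  [called from process_batch, line 14]
  index_entries(-1, 2) -> 2  [called from index_entries, line 4]
  index_entries(1, 6) -> 2  [called from index_entries, line 4]
  index_entries(3, 10) -> 2  [called from index_entries, line 4]
  index_entries(5, 0) -> 2  [called from process_batch, line 16]
  process_batch([2, 2, 12, 3, 2, 6, 9]) -> 2  [called from main, line 22]
Log line origins:
  1 — main, line 21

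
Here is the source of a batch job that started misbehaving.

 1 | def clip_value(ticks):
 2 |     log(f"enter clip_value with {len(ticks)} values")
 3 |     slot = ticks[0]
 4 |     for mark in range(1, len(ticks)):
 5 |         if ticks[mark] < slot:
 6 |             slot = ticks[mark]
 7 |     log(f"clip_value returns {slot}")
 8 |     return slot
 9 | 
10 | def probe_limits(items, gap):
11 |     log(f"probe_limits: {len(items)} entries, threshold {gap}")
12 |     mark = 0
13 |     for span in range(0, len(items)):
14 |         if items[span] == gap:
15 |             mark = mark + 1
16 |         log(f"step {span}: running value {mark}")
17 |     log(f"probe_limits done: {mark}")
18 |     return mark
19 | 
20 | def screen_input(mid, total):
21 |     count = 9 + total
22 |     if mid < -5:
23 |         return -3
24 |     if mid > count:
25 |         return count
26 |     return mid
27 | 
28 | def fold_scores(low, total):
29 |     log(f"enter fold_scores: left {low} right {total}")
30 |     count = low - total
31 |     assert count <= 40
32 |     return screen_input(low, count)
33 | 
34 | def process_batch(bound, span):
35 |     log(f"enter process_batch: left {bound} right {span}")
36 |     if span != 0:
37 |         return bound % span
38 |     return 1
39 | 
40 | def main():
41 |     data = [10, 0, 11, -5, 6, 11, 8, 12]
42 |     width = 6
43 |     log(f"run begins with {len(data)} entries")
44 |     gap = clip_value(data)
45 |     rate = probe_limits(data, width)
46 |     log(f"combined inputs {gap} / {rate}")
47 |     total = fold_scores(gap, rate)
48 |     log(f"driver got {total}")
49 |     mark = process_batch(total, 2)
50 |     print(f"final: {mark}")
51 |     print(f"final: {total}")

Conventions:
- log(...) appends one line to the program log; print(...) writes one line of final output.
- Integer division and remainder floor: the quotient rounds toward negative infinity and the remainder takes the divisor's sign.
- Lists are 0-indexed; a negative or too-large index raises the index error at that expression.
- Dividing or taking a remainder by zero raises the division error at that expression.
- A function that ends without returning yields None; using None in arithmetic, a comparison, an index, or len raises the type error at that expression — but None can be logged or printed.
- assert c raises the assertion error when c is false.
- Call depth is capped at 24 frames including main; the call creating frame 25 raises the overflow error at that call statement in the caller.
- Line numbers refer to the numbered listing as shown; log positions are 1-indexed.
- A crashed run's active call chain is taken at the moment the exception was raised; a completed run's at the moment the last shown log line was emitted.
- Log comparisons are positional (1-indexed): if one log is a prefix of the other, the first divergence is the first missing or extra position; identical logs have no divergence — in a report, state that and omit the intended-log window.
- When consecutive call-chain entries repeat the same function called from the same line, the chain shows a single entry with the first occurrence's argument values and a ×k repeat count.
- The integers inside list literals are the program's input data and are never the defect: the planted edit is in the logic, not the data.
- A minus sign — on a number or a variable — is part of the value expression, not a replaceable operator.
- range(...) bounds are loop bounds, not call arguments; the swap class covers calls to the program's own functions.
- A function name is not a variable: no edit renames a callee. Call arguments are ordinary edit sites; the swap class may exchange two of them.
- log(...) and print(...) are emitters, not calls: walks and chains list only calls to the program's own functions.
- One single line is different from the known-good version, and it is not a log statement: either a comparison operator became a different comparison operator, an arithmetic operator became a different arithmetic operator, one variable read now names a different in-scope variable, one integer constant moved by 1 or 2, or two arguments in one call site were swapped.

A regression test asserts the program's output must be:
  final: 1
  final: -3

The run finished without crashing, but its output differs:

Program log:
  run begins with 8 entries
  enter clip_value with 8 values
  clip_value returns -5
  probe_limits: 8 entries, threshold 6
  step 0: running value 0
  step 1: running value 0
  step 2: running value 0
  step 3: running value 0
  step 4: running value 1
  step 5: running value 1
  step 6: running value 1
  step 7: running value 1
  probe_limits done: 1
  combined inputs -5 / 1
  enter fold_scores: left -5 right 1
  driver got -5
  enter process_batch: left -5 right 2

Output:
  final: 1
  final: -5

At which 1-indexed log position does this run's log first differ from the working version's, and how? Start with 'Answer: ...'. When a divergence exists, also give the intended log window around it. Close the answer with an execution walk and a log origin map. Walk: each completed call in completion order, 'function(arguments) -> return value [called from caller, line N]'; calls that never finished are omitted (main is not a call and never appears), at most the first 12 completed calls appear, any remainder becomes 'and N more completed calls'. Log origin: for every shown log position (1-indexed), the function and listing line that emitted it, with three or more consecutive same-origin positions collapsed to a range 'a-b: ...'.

Answer: position 16 — shown 'driver got -5', intended 'driver got -3'.
Intended log window:
  14: combined inputs -5 / 1
  15: enter fold_scores: left -5 right 1
  16: driver got -3
  17: enter process_batch: left -3 right 2
Execution walk:
  clip_value([10, 0, 11, -5, 6, 11, 8, 12]) -> -5  [called from main, line 44]
  probe_limits([10, 0, 11, -5, 6, 11, 8, 12], 6) -> 1  [called from main, line 45]
  screen_input(-5, -6) -> -5  [called from fold_scores, line 32]
  fold_scores(-5, 1) -> -5  [called from main, line 47]
  process_batch(-5, 2) -> 1  [called from main, line 49]
Origin of each log line:
  1: from main, line 43
  2: from clip_value, line 2
  3: from clip_value, line 7
  4: from probe_limits, line 11
  5-12: from probe_limits, line 16
  13: from probe_limits, line 17
  14: from main, line 46
  15: from fold_scores, line 29
  16: from main, line 48
  17: from process_batch, line 35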